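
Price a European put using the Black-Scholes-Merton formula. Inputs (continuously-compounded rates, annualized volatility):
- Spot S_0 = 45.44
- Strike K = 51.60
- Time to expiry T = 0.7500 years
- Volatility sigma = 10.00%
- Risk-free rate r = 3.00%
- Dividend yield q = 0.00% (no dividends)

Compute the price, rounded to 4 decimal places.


d1 = (ln(S/K) + (r - q + 0.5*sigma^2) * T) / (sigma * sqrt(T)) = -1.16484918
d2 = d1 - sigma * sqrt(T) = -1.25145172
exp(-rT) = 0.97775124; exp(-qT) = 1.00000000
P = K * exp(-rT) * N(-d2) - S_0 * exp(-qT) * N(-d1)
N(-d1) = 0.87795998; N(-d2) = 0.89461514
P = 51.6000 * 0.97775124 * 0.89461514 - 45.4400 * 1.00000000 * 0.87795998 = 5.2406

Answer: Price = 5.2406


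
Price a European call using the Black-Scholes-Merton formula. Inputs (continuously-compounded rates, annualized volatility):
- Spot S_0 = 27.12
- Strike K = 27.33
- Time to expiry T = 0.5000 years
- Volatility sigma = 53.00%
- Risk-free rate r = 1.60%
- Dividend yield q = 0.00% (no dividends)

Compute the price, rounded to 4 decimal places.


Answer: Price = 4.0344

Derivation:
d1 = (ln(S/K) + (r - q + 0.5*sigma^2) * T) / (sigma * sqrt(T)) = 0.18814767
d2 = d1 - sigma * sqrt(T) = -0.18661892
exp(-rT) = 0.99203191; exp(-qT) = 1.00000000
C = S_0 * exp(-qT) * N(d1) - K * exp(-rT) * N(d2)
N(d1) = 0.57461956; N(d2) = 0.42597972
C = 27.1200 * 1.00000000 * 0.57461956 - 27.3300 * 0.99203191 * 0.42597972 = 4.0344


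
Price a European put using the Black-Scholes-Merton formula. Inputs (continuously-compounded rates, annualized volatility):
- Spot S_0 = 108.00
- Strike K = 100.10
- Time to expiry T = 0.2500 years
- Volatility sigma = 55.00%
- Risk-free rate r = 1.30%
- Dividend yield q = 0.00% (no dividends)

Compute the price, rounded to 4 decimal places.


d1 = (ln(S/K) + (r - q + 0.5*sigma^2) * T) / (sigma * sqrt(T)) = 0.42554197
d2 = d1 - sigma * sqrt(T) = 0.15054197
exp(-rT) = 0.99675528; exp(-qT) = 1.00000000
P = K * exp(-rT) * N(-d2) - S_0 * exp(-qT) * N(-d1)
N(-d1) = 0.33522082; N(-d2) = 0.44016852
P = 100.1000 * 0.99675528 * 0.44016852 - 108.0000 * 1.00000000 * 0.33522082 = 7.7141

Answer: Price = 7.7141


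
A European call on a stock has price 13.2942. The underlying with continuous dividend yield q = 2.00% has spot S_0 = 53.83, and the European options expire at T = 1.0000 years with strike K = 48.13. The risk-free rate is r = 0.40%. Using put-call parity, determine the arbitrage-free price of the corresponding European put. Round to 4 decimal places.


Answer: Put price = 8.4680

Derivation:
Put-call parity: C - P = S_0 * exp(-qT) - K * exp(-rT).
S_0 * exp(-qT) = 53.8300 * 0.98019867 = 52.76409458
K * exp(-rT) = 48.1300 * 0.99600799 = 47.93786453
P = C - S*exp(-qT) + K*exp(-rT)
P = 13.2942 - 52.76409458 + 47.93786453 = 8.4680


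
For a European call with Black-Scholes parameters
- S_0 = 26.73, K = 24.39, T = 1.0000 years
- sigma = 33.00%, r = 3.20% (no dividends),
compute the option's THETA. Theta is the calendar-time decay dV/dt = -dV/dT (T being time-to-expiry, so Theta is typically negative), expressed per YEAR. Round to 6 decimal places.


Answer: Theta = -1.961836

Derivation:
d1 = 0.5395858119; d2 = 0.2095858119
phi(d1) = 0.3448951030; exp(-qT) = 1.0000000000; exp(-rT) = 0.9685065821
Theta = -S*exp(-qT)*phi(d1)*sigma/(2*sqrt(T)) - r*K*exp(-rT)*N(d2) + q*S*exp(-qT)*N(d1)
N(d1) = 0.7052586483; N(d2) = 0.5830045229; sqrt(T) = 1.0000000000
Term 1 = -26.7300 * 1.0000000000 * 0.3448951030 * 0.3300 / (2 * 1.0000000000) = -1.5211426070
Term 2 = -0.0320 * 24.3900 * 0.9685065821 * 0.5830045229 = -0.4406931289
Term 3 = 0 (no dividend yield, q = 0)
Theta = -1.5211426070 + (-0.4406931289) + (0.0000000000) = -1.961836


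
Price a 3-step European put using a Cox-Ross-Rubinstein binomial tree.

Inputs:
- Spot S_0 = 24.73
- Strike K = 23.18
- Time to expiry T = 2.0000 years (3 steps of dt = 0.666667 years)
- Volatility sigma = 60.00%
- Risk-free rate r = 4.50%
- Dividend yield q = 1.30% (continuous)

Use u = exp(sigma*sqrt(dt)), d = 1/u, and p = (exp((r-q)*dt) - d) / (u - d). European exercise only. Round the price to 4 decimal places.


Answer: Price = V(0,0) = 6.6015

Derivation:
dt = T/N = 0.666667
u = exp(sigma*sqrt(dt)) = 1.632150; d = 1/u = 0.612689
p = (exp((r-q)*dt) - d) / (u - d) = 0.401069
Discount per step: exp(-r*dt) = 0.970446
Stock lattice S(k, i) with i counting down-moves:
  k=0: S(0,0) = 24.7300
  k=1: S(1,0) = 40.3631; S(1,1) = 15.1518
  k=2: S(2,0) = 65.8786; S(2,1) = 24.7300; S(2,2) = 9.2833
  k=3: S(3,0) = 107.5237; S(3,1) = 40.3631; S(3,2) = 15.1518; S(3,3) = 5.6878
Terminal payoffs V(N, i) = max(K - S_T, 0):
  V(3,0) = 0.000000; V(3,1) = 0.000000; V(3,2) = 8.028203; V(3,3) = 17.492202
Backward induction: V(k, i) = exp(-r*dt) * [p * V(k+1, i) + (1-p) * V(k+1, i+1)].
  V(2,0) = exp(-r*dt) * [p*0.000000 + (1-p)*0.000000] = 0.000000
  V(2,1) = exp(-r*dt) * [p*0.000000 + (1-p)*8.028203] = 4.666236
  V(2,2) = exp(-r*dt) * [p*8.028203 + (1-p)*17.492202] = 13.291697
  V(1,0) = exp(-r*dt) * [p*0.000000 + (1-p)*4.666236] = 2.712158
  V(1,1) = exp(-r*dt) * [p*4.666236 + (1-p)*13.291697] = 9.541708
  V(0,0) = exp(-r*dt) * [p*2.712158 + (1-p)*9.541708] = 6.601544


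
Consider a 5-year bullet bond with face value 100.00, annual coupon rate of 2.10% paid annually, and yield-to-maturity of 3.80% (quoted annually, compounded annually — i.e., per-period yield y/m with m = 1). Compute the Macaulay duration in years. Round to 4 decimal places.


Coupon per period c = face * coupon_rate / m = 2.100000
Periods per year m = 1; per-period yield y/m = 0.038000
Number of cashflows N = 5
Cashflows (t years, CF_t, discount factor 1/(1+y/m)^(m*t), PV):
  t = 1.0000: CF_t = 2.100000, DF = 0.963391, PV = 2.023121
  t = 2.0000: CF_t = 2.100000, DF = 0.928122, PV = 1.949057
  t = 3.0000: CF_t = 2.100000, DF = 0.894145, PV = 1.877704
  t = 4.0000: CF_t = 2.100000, DF = 0.861411, PV = 1.808964
  t = 5.0000: CF_t = 102.100000, DF = 0.829876, PV = 84.730345
Price P = sum_t PV_t = 92.389192
Macaulay numerator sum_t t * PV_t:
  t * PV_t at t = 1.0000: 2.023121
  t * PV_t at t = 2.0000: 3.898114
  t * PV_t at t = 3.0000: 5.633113
  t * PV_t at t = 4.0000: 7.235855
  t * PV_t at t = 5.0000: 423.651725
Macaulay duration D = (sum_t t * PV_t) / P = 442.441929 / 92.389192 = 4.788893

Answer: Macaulay duration = 4.7889 years


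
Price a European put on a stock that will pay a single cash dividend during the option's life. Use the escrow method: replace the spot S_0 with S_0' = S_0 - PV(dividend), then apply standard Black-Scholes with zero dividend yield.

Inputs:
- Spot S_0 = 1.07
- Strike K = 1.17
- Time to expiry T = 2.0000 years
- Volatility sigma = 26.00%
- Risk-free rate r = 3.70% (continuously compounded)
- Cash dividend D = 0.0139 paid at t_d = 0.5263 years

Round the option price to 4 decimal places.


PV(D) = D * exp(-r * t_d) = 0.0139 * 0.98071528 = 0.01363194
S_0' = S_0 - PV(D) = 1.0700 - 0.01363194 = 1.05636806
d1 = (ln(S_0'/K) + (r + sigma^2/2)*T) / (sigma*sqrt(T)) = 0.10724339
d2 = d1 - sigma*sqrt(T) = -0.26045213
exp(-rT) = 0.92867169
N(-d1) = 0.45729795; N(-d2) = 0.60274248
P = K * exp(-rT) * N(-d2) - S_0' * N(-d1) = 1.1700 * 0.92867169 * 0.60274248 - 1.05636806 * 0.45729795 = 0.1718

Answer: Price = 0.1718


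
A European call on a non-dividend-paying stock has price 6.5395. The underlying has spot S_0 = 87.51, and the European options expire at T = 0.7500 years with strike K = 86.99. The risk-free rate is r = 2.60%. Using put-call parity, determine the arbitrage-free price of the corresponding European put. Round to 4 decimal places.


Answer: Put price = 4.3396

Derivation:
Put-call parity: C - P = S_0 * exp(-qT) - K * exp(-rT).
S_0 * exp(-qT) = 87.5100 * 1.00000000 = 87.51000000
K * exp(-rT) = 86.9900 * 0.98068890 = 85.31012699
P = C - S*exp(-qT) + K*exp(-rT)
P = 6.5395 - 87.51000000 + 85.31012699 = 4.3396


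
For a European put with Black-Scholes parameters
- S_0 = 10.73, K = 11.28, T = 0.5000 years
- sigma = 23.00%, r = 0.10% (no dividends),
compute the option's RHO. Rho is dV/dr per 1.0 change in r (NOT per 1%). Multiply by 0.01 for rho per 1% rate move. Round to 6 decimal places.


d1 = -0.2229703791; d2 = -0.3856049388
phi(d1) = 0.3891476563; exp(-qT) = 1.0000000000; exp(-rT) = 0.9995001250
N(-d2) = 0.6501053625
Rho = -K*T*exp(-rT)*N(-d2) = -11.2800 * 0.5000 * 0.9995001250 * 0.6501053625 = -3.664761

Answer: Rho = -3.664761


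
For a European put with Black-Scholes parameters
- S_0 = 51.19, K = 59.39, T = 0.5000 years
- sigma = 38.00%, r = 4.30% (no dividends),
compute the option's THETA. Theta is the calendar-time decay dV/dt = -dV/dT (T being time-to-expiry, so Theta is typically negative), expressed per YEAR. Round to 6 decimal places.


Answer: Theta = -3.361616

Derivation:
d1 = -0.3385986834; d2 = -0.6072992603
phi(d1) = 0.3767162349; exp(-qT) = 1.0000000000; exp(-rT) = 0.9787294775
Theta = -S*exp(-qT)*phi(d1)*sigma/(2*sqrt(T)) + r*K*exp(-rT)*N(-d2) - q*S*exp(-qT)*N(-d1)
N(-d1) = 0.6325439627; N(-d2) = 0.7281738354; sqrt(T) = 0.7071067812
Term 1 = -51.1900 * 1.0000000000 * 0.3767162349 * 0.3800 / (2 * 0.7071067812) = -5.1816498861
Term 2 = 0.0430 * 59.3900 * 0.9787294775 * 0.7281738354 = 1.8200340767
Term 3 = 0 (no dividend yield, q = 0)
Theta = -5.1816498861 + (1.8200340767) + (0.0000000000) = -3.361616


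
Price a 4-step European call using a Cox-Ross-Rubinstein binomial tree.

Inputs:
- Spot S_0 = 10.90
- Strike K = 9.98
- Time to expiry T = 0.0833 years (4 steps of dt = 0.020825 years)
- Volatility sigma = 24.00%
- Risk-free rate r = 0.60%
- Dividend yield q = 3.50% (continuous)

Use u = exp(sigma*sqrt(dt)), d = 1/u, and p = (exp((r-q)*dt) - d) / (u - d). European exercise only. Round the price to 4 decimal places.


dt = T/N = 0.020825
u = exp(sigma*sqrt(dt)) = 1.035241; d = 1/u = 0.965959
p = (exp((r-q)*dt) - d) / (u - d) = 0.482628
Discount per step: exp(-r*dt) = 0.999875
Stock lattice S(k, i) with i counting down-moves:
  k=0: S(0,0) = 10.9000
  k=1: S(1,0) = 11.2841; S(1,1) = 10.5290
  k=2: S(2,0) = 11.6818; S(2,1) = 10.9000; S(2,2) = 10.1705
  k=3: S(3,0) = 12.0935; S(3,1) = 11.2841; S(3,2) = 10.5290; S(3,3) = 9.8243
  k=4: S(4,0) = 12.5196; S(4,1) = 11.6818; S(4,2) = 10.9000; S(4,3) = 10.1705; S(4,4) = 9.4899
Terminal payoffs V(N, i) = max(S_T - K, 0):
  V(4,0) = 2.539647; V(4,1) = 1.701787; V(4,2) = 0.920000; V(4,3) = 0.190533; V(4,4) = 0.000000
Backward induction: V(k, i) = exp(-r*dt) * [p * V(k+1, i) + (1-p) * V(k+1, i+1)].
  V(3,0) = exp(-r*dt) * [p*2.539647 + (1-p)*1.701787] = 2.105898
  V(3,1) = exp(-r*dt) * [p*1.701787 + (1-p)*0.920000] = 1.297150
  V(3,2) = exp(-r*dt) * [p*0.920000 + (1-p)*0.190533] = 0.542526
  V(3,3) = exp(-r*dt) * [p*0.190533 + (1-p)*0.000000] = 0.091945
  V(2,0) = exp(-r*dt) * [p*2.105898 + (1-p)*1.297150] = 1.687264
  V(2,1) = exp(-r*dt) * [p*1.297150 + (1-p)*0.542526] = 0.906616
  V(2,2) = exp(-r*dt) * [p*0.542526 + (1-p)*0.091945] = 0.309370
  V(1,0) = exp(-r*dt) * [p*1.687264 + (1-p)*0.906616] = 1.283218
  V(1,1) = exp(-r*dt) * [p*0.906616 + (1-p)*0.309370] = 0.597543
  V(0,0) = exp(-r*dt) * [p*1.283218 + (1-p)*0.597543] = 0.928353

Answer: Price = V(0,0) = 0.9284


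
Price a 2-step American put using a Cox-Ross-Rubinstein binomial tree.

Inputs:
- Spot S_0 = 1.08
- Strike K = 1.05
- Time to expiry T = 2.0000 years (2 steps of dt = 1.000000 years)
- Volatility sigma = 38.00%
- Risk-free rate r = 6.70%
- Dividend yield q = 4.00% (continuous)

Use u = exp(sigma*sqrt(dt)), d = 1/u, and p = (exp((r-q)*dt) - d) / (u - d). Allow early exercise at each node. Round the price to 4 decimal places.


Answer: Price = V(0,0) = 0.1627

Derivation:
dt = T/N = 1.000000
u = exp(sigma*sqrt(dt)) = 1.462285; d = 1/u = 0.683861
p = (exp((r-q)*dt) - d) / (u - d) = 0.441285
Discount per step: exp(-r*dt) = 0.935195
Stock lattice S(k, i) with i counting down-moves:
  k=0: S(0,0) = 1.0800
  k=1: S(1,0) = 1.5793; S(1,1) = 0.7386
  k=2: S(2,0) = 2.3093; S(2,1) = 1.0800; S(2,2) = 0.5051
Terminal payoffs V(N, i) = max(K - S_T, 0):
  V(2,0) = 0.000000; V(2,1) = 0.000000; V(2,2) = 0.544920
Backward induction: V(k, i) = exp(-r*dt) * [p * V(k+1, i) + (1-p) * V(k+1, i+1)]; then take max(V_cont, immediate exercise) for American.
  V(1,0) = exp(-r*dt) * [p*0.000000 + (1-p)*0.000000] = 0.000000; exercise = 0.000000; V(1,0) = max -> 0.000000
  V(1,1) = exp(-r*dt) * [p*0.000000 + (1-p)*0.544920] = 0.284725; exercise = 0.311430; V(1,1) = max -> 0.311430
  V(0,0) = exp(-r*dt) * [p*0.000000 + (1-p)*0.311430] = 0.162724; exercise = 0.000000; V(0,0) = max -> 0.162724


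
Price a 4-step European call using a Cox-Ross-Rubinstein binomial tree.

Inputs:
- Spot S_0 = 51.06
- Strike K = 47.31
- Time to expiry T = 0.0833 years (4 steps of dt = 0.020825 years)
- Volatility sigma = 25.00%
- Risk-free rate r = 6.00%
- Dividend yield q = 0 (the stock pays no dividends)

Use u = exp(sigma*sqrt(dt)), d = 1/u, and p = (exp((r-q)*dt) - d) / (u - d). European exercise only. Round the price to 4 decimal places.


dt = T/N = 0.020825
u = exp(sigma*sqrt(dt)) = 1.036736; d = 1/u = 0.964566
p = (exp((r-q)*dt) - d) / (u - d) = 0.508306
Discount per step: exp(-r*dt) = 0.998751
Stock lattice S(k, i) with i counting down-moves:
  k=0: S(0,0) = 51.0600
  k=1: S(1,0) = 52.9357; S(1,1) = 49.2507
  k=2: S(2,0) = 54.8804; S(2,1) = 51.0600; S(2,2) = 47.5056
  k=3: S(3,0) = 56.8964; S(3,1) = 52.9357; S(3,2) = 49.2507; S(3,3) = 45.8223
  k=4: S(4,0) = 58.9866; S(4,1) = 54.8804; S(4,2) = 51.0600; S(4,3) = 47.5056; S(4,4) = 44.1986
Terminal payoffs V(N, i) = max(S_T - K, 0):
  V(4,0) = 11.676589; V(4,1) = 7.570372; V(4,2) = 3.750000; V(4,3) = 0.195575; V(4,4) = 0.000000
Backward induction: V(k, i) = exp(-r*dt) * [p * V(k+1, i) + (1-p) * V(k+1, i+1)].
  V(3,0) = exp(-r*dt) * [p*11.676589 + (1-p)*7.570372] = 9.645526
  V(3,1) = exp(-r*dt) * [p*7.570372 + (1-p)*3.750000] = 5.684810
  V(3,2) = exp(-r*dt) * [p*3.750000 + (1-p)*0.195575] = 1.999809
  V(3,3) = exp(-r*dt) * [p*0.195575 + (1-p)*0.000000] = 0.099288
  V(2,0) = exp(-r*dt) * [p*9.645526 + (1-p)*5.684810] = 7.688452
  V(2,1) = exp(-r*dt) * [p*5.684810 + (1-p)*1.999809] = 3.868080
  V(2,2) = exp(-r*dt) * [p*1.999809 + (1-p)*0.099288] = 1.064003
  V(1,0) = exp(-r*dt) * [p*7.688452 + (1-p)*3.868080] = 5.802742
  V(1,1) = exp(-r*dt) * [p*3.868080 + (1-p)*1.064003] = 2.486223
  V(0,0) = exp(-r*dt) * [p*5.802742 + (1-p)*2.486223] = 4.166819

Answer: Price = V(0,0) = 4.1668


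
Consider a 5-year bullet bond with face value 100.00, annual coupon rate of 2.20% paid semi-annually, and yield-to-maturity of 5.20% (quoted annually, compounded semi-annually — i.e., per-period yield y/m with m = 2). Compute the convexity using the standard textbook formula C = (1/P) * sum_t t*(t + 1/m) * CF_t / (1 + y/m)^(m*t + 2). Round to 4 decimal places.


Coupon per period c = face * coupon_rate / m = 1.100000
Periods per year m = 2; per-period yield y/m = 0.026000
Number of cashflows N = 10
Cashflows (t years, CF_t, discount factor 1/(1+y/m)^(m*t), PV):
  t = 0.5000: CF_t = 1.100000, DF = 0.974659, PV = 1.072125
  t = 1.0000: CF_t = 1.100000, DF = 0.949960, PV = 1.044956
  t = 1.5000: CF_t = 1.100000, DF = 0.925887, PV = 1.018476
  t = 2.0000: CF_t = 1.100000, DF = 0.902424, PV = 0.992666
  t = 2.5000: CF_t = 1.100000, DF = 0.879555, PV = 0.967511
  t = 3.0000: CF_t = 1.100000, DF = 0.857266, PV = 0.942993
  t = 3.5000: CF_t = 1.100000, DF = 0.835542, PV = 0.919097
  t = 4.0000: CF_t = 1.100000, DF = 0.814369, PV = 0.895806
  t = 4.5000: CF_t = 1.100000, DF = 0.793732, PV = 0.873105
  t = 5.0000: CF_t = 101.100000, DF = 0.773618, PV = 78.212748
Price P = sum_t PV_t = 86.939482
Convexity numerator sum_t t*(t + 1/m) * CF_t / (1+y/m)^(m*t + 2):
  t = 0.5000: term = 0.509238
  t = 1.0000: term = 1.488999
  t = 1.5000: term = 2.902533
  t = 2.0000: term = 4.714966
  t = 2.5000: term = 6.893225
  t = 3.0000: term = 9.405959
  t = 3.5000: term = 12.223469
  t = 4.0000: term = 15.317630
  t = 4.5000: term = 18.661830
  t = 5.0000: term = 2043.221831
Convexity = (1/P) * sum = 2115.339679 / 86.939482 = 24.331174

Answer: Convexity = 24.3312


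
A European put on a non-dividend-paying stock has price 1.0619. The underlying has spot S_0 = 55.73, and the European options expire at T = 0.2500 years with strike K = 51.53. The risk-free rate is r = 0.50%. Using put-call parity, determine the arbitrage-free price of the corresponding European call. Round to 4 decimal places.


Put-call parity: C - P = S_0 * exp(-qT) - K * exp(-rT).
S_0 * exp(-qT) = 55.7300 * 1.00000000 = 55.73000000
K * exp(-rT) = 51.5300 * 0.99875078 = 51.46562774
C = P + S*exp(-qT) - K*exp(-rT)
C = 1.0619 + 55.73000000 - 51.46562774 = 5.3263

Answer: Call price = 5.3263


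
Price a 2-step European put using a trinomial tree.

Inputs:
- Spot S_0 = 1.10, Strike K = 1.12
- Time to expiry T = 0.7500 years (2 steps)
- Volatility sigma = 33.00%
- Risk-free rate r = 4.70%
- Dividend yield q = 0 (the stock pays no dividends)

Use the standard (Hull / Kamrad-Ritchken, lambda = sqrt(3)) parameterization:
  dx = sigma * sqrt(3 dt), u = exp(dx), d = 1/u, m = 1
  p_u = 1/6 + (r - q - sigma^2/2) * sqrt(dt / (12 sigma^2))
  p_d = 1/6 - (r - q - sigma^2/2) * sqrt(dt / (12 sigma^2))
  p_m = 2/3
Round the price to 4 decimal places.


dt = T/N = 0.375000; dx = sigma*sqrt(3*dt) = 0.350018
u = exp(dx) = 1.419093; d = 1/u = 0.704676
p_u = 0.162676, p_m = 0.666667, p_d = 0.170658
Discount per step: exp(-r*dt) = 0.982529
Stock lattice S(k, j) with j the centered position index:
  k=0: S(0,+0) = 1.1000
  k=1: S(1,-1) = 0.7751; S(1,+0) = 1.1000; S(1,+1) = 1.5610
  k=2: S(2,-2) = 0.5462; S(2,-1) = 0.7751; S(2,+0) = 1.1000; S(2,+1) = 1.5610; S(2,+2) = 2.2152
Terminal payoffs V(N, j) = max(K - S_T, 0):
  V(2,-2) = 0.573776; V(2,-1) = 0.344857; V(2,+0) = 0.020000; V(2,+1) = 0.000000; V(2,+2) = 0.000000
Backward induction: V(k, j) = exp(-r*dt) * [p_u * V(k+1, j+1) + p_m * V(k+1, j) + p_d * V(k+1, j-1)]
  V(1,-1) = exp(-r*dt) * [p_u*0.020000 + p_m*0.344857 + p_d*0.573776] = 0.325293
  V(1,+0) = exp(-r*dt) * [p_u*0.000000 + p_m*0.020000 + p_d*0.344857] = 0.070925
  V(1,+1) = exp(-r*dt) * [p_u*0.000000 + p_m*0.000000 + p_d*0.020000] = 0.003354
  V(0,+0) = exp(-r*dt) * [p_u*0.003354 + p_m*0.070925 + p_d*0.325293] = 0.101537

Answer: Price = V(0,0) = 0.1015


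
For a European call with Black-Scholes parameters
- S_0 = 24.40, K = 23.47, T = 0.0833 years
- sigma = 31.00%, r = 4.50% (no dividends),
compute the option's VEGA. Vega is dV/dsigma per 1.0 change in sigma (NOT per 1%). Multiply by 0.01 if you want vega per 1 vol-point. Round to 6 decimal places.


d1 = 0.5209619115; d2 = 0.4314905194
phi(d1) = 0.3483180814; exp(-qT) = 1.0000000000; exp(-rT) = 0.9962585169
Vega = S * exp(-qT) * phi(d1) * sqrt(T) = 24.4000 * 1.0000000000 * 0.3483180814 * 0.2886173938 = 2.452948

Answer: Vega = 2.452948


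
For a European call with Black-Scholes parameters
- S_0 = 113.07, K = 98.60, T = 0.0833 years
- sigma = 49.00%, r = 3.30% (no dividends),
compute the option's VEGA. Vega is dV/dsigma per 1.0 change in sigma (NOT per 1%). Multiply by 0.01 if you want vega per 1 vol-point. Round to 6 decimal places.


d1 = 1.0584233417; d2 = 0.9170008187
phi(d1) = 0.2278498275; exp(-qT) = 1.0000000000; exp(-rT) = 0.9972548748
Vega = S * exp(-qT) * phi(d1) * sqrt(T) = 113.0700 * 1.0000000000 * 0.2278498275 * 0.2886173938 = 7.435644

Answer: Vega = 7.435644


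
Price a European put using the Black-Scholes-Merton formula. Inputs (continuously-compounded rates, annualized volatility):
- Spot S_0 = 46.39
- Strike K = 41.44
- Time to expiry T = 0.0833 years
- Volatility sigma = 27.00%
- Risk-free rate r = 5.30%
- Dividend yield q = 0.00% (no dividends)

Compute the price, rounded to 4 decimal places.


d1 = (ln(S/K) + (r - q + 0.5*sigma^2) * T) / (sigma * sqrt(T)) = 1.54361100
d2 = d1 - sigma * sqrt(T) = 1.46568431
exp(-rT) = 0.99559483; exp(-qT) = 1.00000000
P = K * exp(-rT) * N(-d2) - S_0 * exp(-qT) * N(-d1)
N(-d1) = 0.06134130; N(-d2) = 0.07136716
P = 41.4400 * 0.99559483 * 0.07136716 - 46.3900 * 1.00000000 * 0.06134130 = 0.0988

Answer: Price = 0.0988


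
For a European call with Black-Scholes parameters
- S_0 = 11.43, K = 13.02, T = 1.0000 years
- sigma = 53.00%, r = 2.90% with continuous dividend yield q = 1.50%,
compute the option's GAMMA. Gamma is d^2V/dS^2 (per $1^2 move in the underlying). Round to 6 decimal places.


d1 = 0.0456695114; d2 = -0.4843304886
phi(d1) = 0.3985264595; exp(-qT) = 0.9851119396; exp(-rT) = 0.9714164645
Gamma = exp(-qT) * phi(d1) / (S * sigma * sqrt(T)) = 0.9851119396 * 0.3985264595 / (11.4300 * 0.5300 * 1.0000000000) = 0.064807

Answer: Gamma = 0.064807


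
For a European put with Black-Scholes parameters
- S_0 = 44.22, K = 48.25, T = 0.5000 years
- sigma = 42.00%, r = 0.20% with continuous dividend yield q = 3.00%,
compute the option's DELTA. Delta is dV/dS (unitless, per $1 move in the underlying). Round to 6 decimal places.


d1 = -0.1923285067; d2 = -0.4893133548
phi(d1) = 0.3916316065; exp(-qT) = 0.9851119396; exp(-rT) = 0.9990004998
N(-d1) = 0.5762575550
Delta = -exp(-qT) * N(-d1) = -0.9851119396 * 0.5762575550 = -0.567678

Answer: Delta = -0.567678


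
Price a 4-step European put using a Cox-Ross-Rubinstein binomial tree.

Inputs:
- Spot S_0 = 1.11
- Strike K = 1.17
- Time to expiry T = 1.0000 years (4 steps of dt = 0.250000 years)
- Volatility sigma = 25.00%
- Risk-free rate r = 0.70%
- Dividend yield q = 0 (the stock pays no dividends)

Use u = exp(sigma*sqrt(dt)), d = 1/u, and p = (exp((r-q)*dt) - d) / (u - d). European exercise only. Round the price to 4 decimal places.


dt = T/N = 0.250000
u = exp(sigma*sqrt(dt)) = 1.133148; d = 1/u = 0.882497
p = (exp((r-q)*dt) - d) / (u - d) = 0.475779
Discount per step: exp(-r*dt) = 0.998252
Stock lattice S(k, i) with i counting down-moves:
  k=0: S(0,0) = 1.1100
  k=1: S(1,0) = 1.2578; S(1,1) = 0.9796
  k=2: S(2,0) = 1.4253; S(2,1) = 1.1100; S(2,2) = 0.8645
  k=3: S(3,0) = 1.6150; S(3,1) = 1.2578; S(3,2) = 0.9796; S(3,3) = 0.7629
  k=4: S(4,0) = 1.8301; S(4,1) = 1.4253; S(4,2) = 1.1100; S(4,3) = 0.8645; S(4,4) = 0.6732
Terminal payoffs V(N, i) = max(K - S_T, 0):
  V(4,0) = 0.000000; V(4,1) = 0.000000; V(4,2) = 0.060000; V(4,3) = 0.305531; V(4,4) = 0.496751
Backward induction: V(k, i) = exp(-r*dt) * [p * V(k+1, i) + (1-p) * V(k+1, i+1)].
  V(3,0) = exp(-r*dt) * [p*0.000000 + (1-p)*0.000000] = 0.000000
  V(3,1) = exp(-r*dt) * [p*0.000000 + (1-p)*0.060000] = 0.031398
  V(3,2) = exp(-r*dt) * [p*0.060000 + (1-p)*0.305531] = 0.188383
  V(3,3) = exp(-r*dt) * [p*0.305531 + (1-p)*0.496751] = 0.405063
  V(2,0) = exp(-r*dt) * [p*0.000000 + (1-p)*0.031398] = 0.016431
  V(2,1) = exp(-r*dt) * [p*0.031398 + (1-p)*0.188383] = 0.113494
  V(2,2) = exp(-r*dt) * [p*0.188383 + (1-p)*0.405063] = 0.301443
  V(1,0) = exp(-r*dt) * [p*0.016431 + (1-p)*0.113494] = 0.067196
  V(1,1) = exp(-r*dt) * [p*0.113494 + (1-p)*0.301443] = 0.211650
  V(0,0) = exp(-r*dt) * [p*0.067196 + (1-p)*0.211650] = 0.142672

Answer: Price = V(0,0) = 0.1427


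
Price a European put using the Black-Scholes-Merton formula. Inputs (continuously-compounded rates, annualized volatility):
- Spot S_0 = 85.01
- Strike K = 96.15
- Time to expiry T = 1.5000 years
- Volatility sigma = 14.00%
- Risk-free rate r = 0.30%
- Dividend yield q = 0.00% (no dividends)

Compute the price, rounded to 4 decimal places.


Answer: Price = 12.9440

Derivation:
d1 = (ln(S/K) + (r - q + 0.5*sigma^2) * T) / (sigma * sqrt(T)) = -0.60619375
d2 = d1 - sigma * sqrt(T) = -0.77765803
exp(-rT) = 0.99551011; exp(-qT) = 1.00000000
P = K * exp(-rT) * N(-d2) - S_0 * exp(-qT) * N(-d1)
N(-d1) = 0.72780695; N(-d2) = 0.78161468
P = 96.1500 * 0.99551011 * 0.78161468 - 85.0100 * 1.00000000 * 0.72780695 = 12.9440


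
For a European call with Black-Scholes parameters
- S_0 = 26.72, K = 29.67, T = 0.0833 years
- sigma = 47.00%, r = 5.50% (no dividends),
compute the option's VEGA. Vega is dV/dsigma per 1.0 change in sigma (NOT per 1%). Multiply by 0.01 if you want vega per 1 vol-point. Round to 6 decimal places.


d1 = -0.6704163896; d2 = -0.8060665647
phi(d1) = 0.3186482016; exp(-qT) = 1.0000000000; exp(-rT) = 0.9954289791
Vega = S * exp(-qT) * phi(d1) * sqrt(T) = 26.7200 * 1.0000000000 * 0.3186482016 * 0.2886173938 = 2.457369

Answer: Vega = 2.457369


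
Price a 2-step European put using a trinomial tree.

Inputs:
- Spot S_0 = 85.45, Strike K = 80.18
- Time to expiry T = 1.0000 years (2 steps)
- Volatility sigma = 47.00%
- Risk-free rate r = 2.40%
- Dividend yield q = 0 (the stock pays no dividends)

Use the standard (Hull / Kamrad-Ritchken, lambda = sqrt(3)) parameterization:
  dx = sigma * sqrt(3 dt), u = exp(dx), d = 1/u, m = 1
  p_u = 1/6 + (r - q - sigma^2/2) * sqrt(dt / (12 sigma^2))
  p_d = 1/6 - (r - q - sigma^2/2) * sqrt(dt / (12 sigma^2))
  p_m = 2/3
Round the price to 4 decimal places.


dt = T/N = 0.500000; dx = sigma*sqrt(3*dt) = 0.575630
u = exp(dx) = 1.778251; d = 1/u = 0.562350
p_u = 0.129121, p_m = 0.666667, p_d = 0.204212
Discount per step: exp(-r*dt) = 0.988072
Stock lattice S(k, j) with j the centered position index:
  k=0: S(0,+0) = 85.4500
  k=1: S(1,-1) = 48.0528; S(1,+0) = 85.4500; S(1,+1) = 151.9515
  k=2: S(2,-2) = 27.0225; S(2,-1) = 48.0528; S(2,+0) = 85.4500; S(2,+1) = 151.9515; S(2,+2) = 270.2079
Terminal payoffs V(N, j) = max(K - S_T, 0):
  V(2,-2) = 53.157463; V(2,-1) = 32.127156; V(2,+0) = 0.000000; V(2,+1) = 0.000000; V(2,+2) = 0.000000
Backward induction: V(k, j) = exp(-r*dt) * [p_u * V(k+1, j+1) + p_m * V(k+1, j) + p_d * V(k+1, j-1)]
  V(1,-1) = exp(-r*dt) * [p_u*0.000000 + p_m*32.127156 + p_d*53.157463] = 31.888554
  V(1,+0) = exp(-r*dt) * [p_u*0.000000 + p_m*0.000000 + p_d*32.127156] = 6.482508
  V(1,+1) = exp(-r*dt) * [p_u*0.000000 + p_m*0.000000 + p_d*0.000000] = 0.000000
  V(0,+0) = exp(-r*dt) * [p_u*0.000000 + p_m*6.482508 + p_d*31.888554] = 10.704485

Answer: Price = V(0,0) = 10.7045


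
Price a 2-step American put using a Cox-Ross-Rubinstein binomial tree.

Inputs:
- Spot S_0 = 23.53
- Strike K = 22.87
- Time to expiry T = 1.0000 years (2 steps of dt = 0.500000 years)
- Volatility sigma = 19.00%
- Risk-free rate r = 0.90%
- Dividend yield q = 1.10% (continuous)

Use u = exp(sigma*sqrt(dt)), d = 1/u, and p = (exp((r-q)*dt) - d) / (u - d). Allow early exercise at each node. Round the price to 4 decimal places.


dt = T/N = 0.500000
u = exp(sigma*sqrt(dt)) = 1.143793; d = 1/u = 0.874284
p = (exp((r-q)*dt) - d) / (u - d) = 0.462754
Discount per step: exp(-r*dt) = 0.995510
Stock lattice S(k, i) with i counting down-moves:
  k=0: S(0,0) = 23.5300
  k=1: S(1,0) = 26.9135; S(1,1) = 20.5719
  k=2: S(2,0) = 30.7834; S(2,1) = 23.5300; S(2,2) = 17.9857
Terminal payoffs V(N, i) = max(K - S_T, 0):
  V(2,0) = 0.000000; V(2,1) = 0.000000; V(2,2) = 4.884325
Backward induction: V(k, i) = exp(-r*dt) * [p * V(k+1, i) + (1-p) * V(k+1, i+1)]; then take max(V_cont, immediate exercise) for American.
  V(1,0) = exp(-r*dt) * [p*0.000000 + (1-p)*0.000000] = 0.000000; exercise = 0.000000; V(1,0) = max -> 0.000000
  V(1,1) = exp(-r*dt) * [p*0.000000 + (1-p)*4.884325] = 2.612301; exercise = 2.298103; V(1,1) = max -> 2.612301
  V(0,0) = exp(-r*dt) * [p*0.000000 + (1-p)*2.612301] = 1.397146; exercise = 0.000000; V(0,0) = max -> 1.397146

Answer: Price = V(0,0) = 1.3971


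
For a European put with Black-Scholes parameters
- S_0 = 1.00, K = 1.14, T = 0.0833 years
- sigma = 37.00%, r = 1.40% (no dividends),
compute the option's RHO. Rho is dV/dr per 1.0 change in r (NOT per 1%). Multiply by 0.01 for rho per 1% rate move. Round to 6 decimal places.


d1 = -1.1626743719; d2 = -1.2694628076
phi(d1) = 0.2029401074; exp(-qT) = 1.0000000000; exp(-rT) = 0.9988344797
N(-d2) = 0.8978619763
Rho = -K*T*exp(-rT)*N(-d2) = -1.1400 * 0.0833 * 0.9988344797 * 0.8978619763 = -0.085163

Answer: Rho = -0.085163


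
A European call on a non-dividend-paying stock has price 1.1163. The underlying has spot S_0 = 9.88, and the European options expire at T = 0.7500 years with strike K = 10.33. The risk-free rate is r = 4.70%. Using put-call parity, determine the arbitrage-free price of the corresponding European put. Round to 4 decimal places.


Put-call parity: C - P = S_0 * exp(-qT) - K * exp(-rT).
S_0 * exp(-qT) = 9.8800 * 1.00000000 = 9.88000000
K * exp(-rT) = 10.3300 * 0.96536405 = 9.97221059
P = C - S*exp(-qT) + K*exp(-rT)
P = 1.1163 - 9.88000000 + 9.97221059 = 1.2085

Answer: Put price = 1.2085


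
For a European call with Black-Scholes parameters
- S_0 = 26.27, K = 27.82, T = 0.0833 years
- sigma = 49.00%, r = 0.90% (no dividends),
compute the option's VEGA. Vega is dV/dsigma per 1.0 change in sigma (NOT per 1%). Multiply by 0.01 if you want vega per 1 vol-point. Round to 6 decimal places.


Answer: Vega = 2.865089

Derivation:
d1 = -0.3293514839; d2 = -0.4707740069
phi(d1) = 0.3778814590; exp(-qT) = 1.0000000000; exp(-rT) = 0.9992505810
Vega = S * exp(-qT) * phi(d1) * sqrt(T) = 26.2700 * 1.0000000000 * 0.3778814590 * 0.2886173938 = 2.865089


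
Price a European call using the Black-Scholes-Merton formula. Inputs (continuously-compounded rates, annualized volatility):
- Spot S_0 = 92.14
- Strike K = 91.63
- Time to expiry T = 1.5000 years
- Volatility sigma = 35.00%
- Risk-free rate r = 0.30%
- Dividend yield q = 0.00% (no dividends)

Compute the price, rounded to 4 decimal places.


Answer: Price = 16.0239

Derivation:
d1 = (ln(S/K) + (r - q + 0.5*sigma^2) * T) / (sigma * sqrt(T)) = 0.23777647
d2 = d1 - sigma * sqrt(T) = -0.19088423
exp(-rT) = 0.99551011; exp(-qT) = 1.00000000
C = S_0 * exp(-qT) * N(d1) - K * exp(-rT) * N(d2)
N(d1) = 0.59397277; N(d2) = 0.42430815
C = 92.1400 * 1.00000000 * 0.59397277 - 91.6300 * 0.99551011 * 0.42430815 = 16.0239


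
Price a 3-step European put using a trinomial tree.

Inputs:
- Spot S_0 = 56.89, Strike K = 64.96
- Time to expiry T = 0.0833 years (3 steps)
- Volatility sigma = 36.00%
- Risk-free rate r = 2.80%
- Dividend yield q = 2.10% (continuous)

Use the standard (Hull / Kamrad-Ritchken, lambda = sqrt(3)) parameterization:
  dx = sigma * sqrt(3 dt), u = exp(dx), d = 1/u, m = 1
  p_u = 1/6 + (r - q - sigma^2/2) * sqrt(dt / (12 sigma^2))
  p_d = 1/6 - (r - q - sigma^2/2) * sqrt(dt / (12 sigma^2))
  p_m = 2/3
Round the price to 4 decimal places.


dt = T/N = 0.027767; dx = sigma*sqrt(3*dt) = 0.103902
u = exp(dx) = 1.109492; d = 1/u = 0.901313
p_u = 0.158943, p_m = 0.666667, p_d = 0.174390
Discount per step: exp(-r*dt) = 0.999223
Stock lattice S(k, j) with j the centered position index:
  k=0: S(0,+0) = 56.8900
  k=1: S(1,-1) = 51.2757; S(1,+0) = 56.8900; S(1,+1) = 63.1190
  k=2: S(2,-2) = 46.2155; S(2,-1) = 51.2757; S(2,+0) = 56.8900; S(2,+1) = 63.1190; S(2,+2) = 70.0300
  k=3: S(3,-3) = 41.6546; S(3,-2) = 46.2155; S(3,-1) = 51.2757; S(3,+0) = 56.8900; S(3,+1) = 63.1190; S(3,+2) = 70.0300; S(3,+3) = 77.6978
Terminal payoffs V(N, j) = max(K - S_T, 0):
  V(3,-3) = 23.305359; V(3,-2) = 18.744509; V(3,-1) = 13.684281; V(3,+0) = 8.070000; V(3,+1) = 1.841000; V(3,+2) = 0.000000; V(3,+3) = 0.000000
Backward induction: V(k, j) = exp(-r*dt) * [p_u * V(k+1, j+1) + p_m * V(k+1, j) + p_d * V(k+1, j-1)]
  V(2,-2) = exp(-r*dt) * [p_u*13.684281 + p_m*18.744509 + p_d*23.305359] = 18.721024
  V(2,-1) = exp(-r*dt) * [p_u*8.070000 + p_m*13.684281 + p_d*18.744509] = 13.663753
  V(2,+0) = exp(-r*dt) * [p_u*1.841000 + p_m*8.070000 + p_d*13.684281] = 8.052752
  V(2,+1) = exp(-r*dt) * [p_u*0.000000 + p_m*1.841000 + p_d*8.070000] = 2.632612
  V(2,+2) = exp(-r*dt) * [p_u*0.000000 + p_m*0.000000 + p_d*1.841000] = 0.320802
  V(1,-1) = exp(-r*dt) * [p_u*8.052752 + p_m*13.663753 + p_d*18.721024] = 13.643246
  V(1,+0) = exp(-r*dt) * [p_u*2.632612 + p_m*8.052752 + p_d*13.663753] = 8.163408
  V(1,+1) = exp(-r*dt) * [p_u*0.320802 + p_m*2.632612 + p_d*8.052752] = 3.207887
  V(0,+0) = exp(-r*dt) * [p_u*3.207887 + p_m*8.163408 + p_d*13.643246] = 8.324914

Answer: Price = V(0,0) = 8.3249


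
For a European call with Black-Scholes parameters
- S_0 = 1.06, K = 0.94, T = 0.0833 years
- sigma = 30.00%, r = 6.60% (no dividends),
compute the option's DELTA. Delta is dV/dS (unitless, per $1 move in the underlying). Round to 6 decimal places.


d1 = 1.4943729960; d2 = 1.4077877779
phi(d1) = 0.1306133484; exp(-qT) = 1.0000000000; exp(-rT) = 0.9945172852
N(d1) = 0.9324609222
Delta = exp(-qT) * N(d1) = 1.0000000000 * 0.9324609222 = 0.932461

Answer: Delta = 0.932461


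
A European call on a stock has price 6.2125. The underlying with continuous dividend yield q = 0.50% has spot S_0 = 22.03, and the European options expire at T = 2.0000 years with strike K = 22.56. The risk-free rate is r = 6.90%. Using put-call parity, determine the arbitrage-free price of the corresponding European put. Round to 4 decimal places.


Answer: Put price = 4.0537

Derivation:
Put-call parity: C - P = S_0 * exp(-qT) - K * exp(-rT).
S_0 * exp(-qT) = 22.0300 * 0.99004983 = 21.81079784
K * exp(-rT) = 22.5600 * 0.87109869 = 19.65198649
P = C - S*exp(-qT) + K*exp(-rT)
P = 6.2125 - 21.81079784 + 19.65198649 = 4.0537


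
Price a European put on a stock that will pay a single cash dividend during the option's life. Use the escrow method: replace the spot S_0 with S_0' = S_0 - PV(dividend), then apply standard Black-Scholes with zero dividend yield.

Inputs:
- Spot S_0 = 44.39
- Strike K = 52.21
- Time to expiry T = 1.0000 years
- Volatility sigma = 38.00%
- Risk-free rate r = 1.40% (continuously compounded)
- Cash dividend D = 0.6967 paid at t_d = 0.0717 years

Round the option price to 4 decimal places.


Answer: Price = 11.7148

Derivation:
PV(D) = D * exp(-r * t_d) = 0.6967 * 0.99899670 = 0.69600100
S_0' = S_0 - PV(D) = 44.3900 - 0.69600100 = 43.69399900
d1 = (ln(S_0'/K) + (r + sigma^2/2)*T) / (sigma*sqrt(T)) = -0.24174547
d2 = d1 - sigma*sqrt(T) = -0.62174547
exp(-rT) = 0.98609754
N(-d1) = 0.59551130; N(-d2) = 0.73294538
P = K * exp(-rT) * N(-d2) - S_0' * N(-d1) = 52.2100 * 0.98609754 * 0.73294538 - 43.69399900 * 0.59551130 = 11.7148


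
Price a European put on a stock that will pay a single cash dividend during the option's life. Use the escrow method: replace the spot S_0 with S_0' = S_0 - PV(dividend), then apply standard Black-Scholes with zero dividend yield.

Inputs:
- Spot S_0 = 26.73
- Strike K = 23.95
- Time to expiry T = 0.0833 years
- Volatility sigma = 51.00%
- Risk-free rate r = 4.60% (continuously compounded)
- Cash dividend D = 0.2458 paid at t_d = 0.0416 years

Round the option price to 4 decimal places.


PV(D) = D * exp(-r * t_d) = 0.2458 * 0.99808823 = 0.24533009
S_0' = S_0 - PV(D) = 26.7300 - 0.24533009 = 26.48466991
d1 = (ln(S_0'/K) + (r + sigma^2/2)*T) / (sigma*sqrt(T)) = 0.78306202
d2 = d1 - sigma*sqrt(T) = 0.63586715
exp(-rT) = 0.99617553
N(-d1) = 0.21679535; N(-d2) = 0.26243151
P = K * exp(-rT) * N(-d2) - S_0' * N(-d1) = 23.9500 * 0.99617553 * 0.26243151 - 26.48466991 * 0.21679535 = 0.5194

Answer: Price = 0.5194


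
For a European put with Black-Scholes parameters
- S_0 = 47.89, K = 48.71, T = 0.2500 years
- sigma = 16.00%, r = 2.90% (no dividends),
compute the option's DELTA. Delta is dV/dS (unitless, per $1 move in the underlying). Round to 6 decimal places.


d1 = -0.0815954183; d2 = -0.1615954183
phi(d1) = 0.3976164470; exp(-qT) = 1.0000000000; exp(-rT) = 0.9927762179
N(-d1) = 0.5325157776
Delta = -exp(-qT) * N(-d1) = -1.0000000000 * 0.5325157776 = -0.532516

Answer: Delta = -0.532516


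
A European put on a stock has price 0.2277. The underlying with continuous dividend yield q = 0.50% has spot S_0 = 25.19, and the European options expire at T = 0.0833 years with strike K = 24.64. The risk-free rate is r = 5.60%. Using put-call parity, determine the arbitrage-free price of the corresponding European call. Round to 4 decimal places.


Answer: Call price = 0.8819

Derivation:
Put-call parity: C - P = S_0 * exp(-qT) - K * exp(-rT).
S_0 * exp(-qT) = 25.1900 * 0.99958359 = 25.17951055
K * exp(-rT) = 24.6400 * 0.99534606 = 24.52532700
C = P + S*exp(-qT) - K*exp(-rT)
C = 0.2277 + 25.17951055 - 24.52532700 = 0.8819


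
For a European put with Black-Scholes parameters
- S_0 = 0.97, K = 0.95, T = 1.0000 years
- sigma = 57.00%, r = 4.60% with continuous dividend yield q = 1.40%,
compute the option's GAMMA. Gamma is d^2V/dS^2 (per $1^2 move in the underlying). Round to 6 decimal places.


Answer: Gamma = 0.662532

Derivation:
d1 = 0.3776913805; d2 = -0.1923086195
phi(d1) = 0.3714786365; exp(-qT) = 0.9860975443; exp(-rT) = 0.9550419622
Gamma = exp(-qT) * phi(d1) / (S * sigma * sqrt(T)) = 0.9860975443 * 0.3714786365 / (0.9700 * 0.5700 * 1.0000000000) = 0.662532


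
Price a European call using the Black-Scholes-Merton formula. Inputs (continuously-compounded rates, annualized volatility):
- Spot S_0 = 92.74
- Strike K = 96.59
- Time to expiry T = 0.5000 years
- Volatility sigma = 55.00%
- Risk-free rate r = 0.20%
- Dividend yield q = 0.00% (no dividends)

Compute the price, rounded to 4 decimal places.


d1 = (ln(S/K) + (r - q + 0.5*sigma^2) * T) / (sigma * sqrt(T)) = 0.09243727
d2 = d1 - sigma * sqrt(T) = -0.29647146
exp(-rT) = 0.99900050; exp(-qT) = 1.00000000
C = S_0 * exp(-qT) * N(d1) - K * exp(-rT) * N(d2)
N(d1) = 0.53682469; N(d2) = 0.38343503
C = 92.7400 * 1.00000000 * 0.53682469 - 96.5900 * 0.99900050 * 0.38343503 = 12.7861

Answer: Price = 12.7861


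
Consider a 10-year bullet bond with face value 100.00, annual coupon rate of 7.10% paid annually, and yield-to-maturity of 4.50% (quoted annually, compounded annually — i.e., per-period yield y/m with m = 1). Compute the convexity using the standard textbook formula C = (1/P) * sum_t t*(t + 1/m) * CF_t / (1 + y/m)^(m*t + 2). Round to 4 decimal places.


Answer: Convexity = 70.7379

Derivation:
Coupon per period c = face * coupon_rate / m = 7.100000
Periods per year m = 1; per-period yield y/m = 0.045000
Number of cashflows N = 10
Cashflows (t years, CF_t, discount factor 1/(1+y/m)^(m*t), PV):
  t = 1.0000: CF_t = 7.100000, DF = 0.956938, PV = 6.794258
  t = 2.0000: CF_t = 7.100000, DF = 0.915730, PV = 6.501683
  t = 3.0000: CF_t = 7.100000, DF = 0.876297, PV = 6.221706
  t = 4.0000: CF_t = 7.100000, DF = 0.838561, PV = 5.953786
  t = 5.0000: CF_t = 7.100000, DF = 0.802451, PV = 5.697402
  t = 6.0000: CF_t = 7.100000, DF = 0.767896, PV = 5.452060
  t = 7.0000: CF_t = 7.100000, DF = 0.734828, PV = 5.217282
  t = 8.0000: CF_t = 7.100000, DF = 0.703185, PV = 4.992614
  t = 9.0000: CF_t = 7.100000, DF = 0.672904, PV = 4.777621
  t = 10.0000: CF_t = 107.100000, DF = 0.643928, PV = 68.964655
Price P = sum_t PV_t = 120.573067
Convexity numerator sum_t t*(t + 1/m) * CF_t / (1+y/m)^(m*t + 2):
  t = 1.0000: term = 12.443412
  t = 2.0000: term = 35.722713
  t = 3.0000: term = 68.368829
  t = 4.0000: term = 109.041195
  t = 5.0000: term = 156.518461
  t = 6.0000: term = 209.689805
  t = 7.0000: term = 267.546800
  t = 8.0000: term = 329.175831
  t = 9.0000: term = 393.750994
  t = 10.0000: term = 6946.829992
Convexity = (1/P) * sum = 8529.088033 / 120.573067 = 70.737920


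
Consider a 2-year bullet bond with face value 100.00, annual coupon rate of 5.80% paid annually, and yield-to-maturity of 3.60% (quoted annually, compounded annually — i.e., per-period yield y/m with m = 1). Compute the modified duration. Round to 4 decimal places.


Answer: Modified duration = 1.8786

Derivation:
Coupon per period c = face * coupon_rate / m = 5.800000
Periods per year m = 1; per-period yield y/m = 0.036000
Number of cashflows N = 2
Cashflows (t years, CF_t, discount factor 1/(1+y/m)^(m*t), PV):
  t = 1.0000: CF_t = 5.800000, DF = 0.965251, PV = 5.598456
  t = 2.0000: CF_t = 105.800000, DF = 0.931709, PV = 98.574857
Price P = sum_t PV_t = 104.173313
First compute Macaulay numerator sum_t t * PV_t:
  t * PV_t at t = 1.0000: 5.598456
  t * PV_t at t = 2.0000: 197.149715
Macaulay duration D = 202.748170 / 104.173313 = 1.946258
Modified duration = D / (1 + y/m) = 1.946258 / (1 + 0.036000) = 1.878628


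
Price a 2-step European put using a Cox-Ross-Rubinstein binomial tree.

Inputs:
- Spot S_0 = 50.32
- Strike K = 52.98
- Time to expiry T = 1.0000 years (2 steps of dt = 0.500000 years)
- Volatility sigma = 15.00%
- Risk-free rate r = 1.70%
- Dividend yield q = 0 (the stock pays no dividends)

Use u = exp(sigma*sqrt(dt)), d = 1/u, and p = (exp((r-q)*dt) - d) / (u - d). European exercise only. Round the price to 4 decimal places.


dt = T/N = 0.500000
u = exp(sigma*sqrt(dt)) = 1.111895; d = 1/u = 0.899365
p = (exp((r-q)*dt) - d) / (u - d) = 0.513673
Discount per step: exp(-r*dt) = 0.991536
Stock lattice S(k, i) with i counting down-moves:
  k=0: S(0,0) = 50.3200
  k=1: S(1,0) = 55.9506; S(1,1) = 45.2561
  k=2: S(2,0) = 62.2112; S(2,1) = 50.3200; S(2,2) = 40.7017
Terminal payoffs V(N, i) = max(K - S_T, 0):
  V(2,0) = 0.000000; V(2,1) = 2.660000; V(2,2) = 12.278271
Backward induction: V(k, i) = exp(-r*dt) * [p * V(k+1, i) + (1-p) * V(k+1, i+1)].
  V(1,0) = exp(-r*dt) * [p*0.000000 + (1-p)*2.660000] = 1.282680
  V(1,1) = exp(-r*dt) * [p*2.660000 + (1-p)*12.278271] = 7.275518
  V(0,0) = exp(-r*dt) * [p*1.282680 + (1-p)*7.275518] = 4.161634

Answer: Price = V(0,0) = 4.1616
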